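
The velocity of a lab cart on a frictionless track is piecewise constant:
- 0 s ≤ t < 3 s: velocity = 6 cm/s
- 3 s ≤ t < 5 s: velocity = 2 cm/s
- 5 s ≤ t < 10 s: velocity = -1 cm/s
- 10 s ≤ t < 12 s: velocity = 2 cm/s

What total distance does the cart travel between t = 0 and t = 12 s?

31 cm

Total distance travelled is ∫|v| dt — sum the magnitudes of each area piece.
0–3 s: |6| × 3 = 18 cm
3–5 s: |2| × 2 = 4 cm
5–10 s: |-1| × 5 = 5 cm
10–12 s: |2| × 2 = 4 cm
Total distance = 31 cm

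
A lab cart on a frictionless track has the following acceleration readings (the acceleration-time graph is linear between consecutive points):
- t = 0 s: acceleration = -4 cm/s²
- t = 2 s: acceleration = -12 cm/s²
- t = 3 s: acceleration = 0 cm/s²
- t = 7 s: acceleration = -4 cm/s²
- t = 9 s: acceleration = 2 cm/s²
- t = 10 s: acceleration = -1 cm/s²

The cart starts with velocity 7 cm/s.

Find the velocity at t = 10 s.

Δv equals the area under the a-t graph; then v = v₀ + Δv.
0–2 s: ½(-4 + -12)(2) = -16 cm/s
2–3 s: ½(-12 + 0)(1) = -6 cm/s
3–7 s: ½(0 + -4)(4) = -8 cm/s
7–9 s: ½(-4 + 2)(2) = -2 cm/s
9–10 s: ½(2 + -1)(1) = 0.5 cm/s
Δv = -31.5 cm/s, so v(10) = 7 + (-31.5) = -24.5 cm/s.

-24.5 cm/s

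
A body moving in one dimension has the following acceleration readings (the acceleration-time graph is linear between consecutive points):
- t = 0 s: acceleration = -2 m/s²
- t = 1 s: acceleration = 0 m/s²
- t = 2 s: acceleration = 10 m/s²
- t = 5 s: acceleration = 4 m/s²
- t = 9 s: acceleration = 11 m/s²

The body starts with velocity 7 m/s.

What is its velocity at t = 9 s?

62 m/s

Δv equals the area under the a-t graph; then v = v₀ + Δv.
0–1 s: ½(-2 + 0)(1) = -1 m/s
1–2 s: ½(0 + 10)(1) = 5 m/s
2–5 s: ½(10 + 4)(3) = 21 m/s
5–9 s: ½(4 + 11)(4) = 30 m/s
Δv = 55 m/s, so v(9) = 7 + (55) = 62 m/s.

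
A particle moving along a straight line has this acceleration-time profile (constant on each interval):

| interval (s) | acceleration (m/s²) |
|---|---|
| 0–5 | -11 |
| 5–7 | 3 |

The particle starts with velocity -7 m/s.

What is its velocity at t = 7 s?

-56 m/s

Δv equals the area under the a-t graph; then v = v₀ + Δv.
0–5 s: -11 × 5 = -55 m/s
5–7 s: 3 × 2 = 6 m/s
Δv = -49 m/s, so v(7) = -7 + (-49) = -56 m/s.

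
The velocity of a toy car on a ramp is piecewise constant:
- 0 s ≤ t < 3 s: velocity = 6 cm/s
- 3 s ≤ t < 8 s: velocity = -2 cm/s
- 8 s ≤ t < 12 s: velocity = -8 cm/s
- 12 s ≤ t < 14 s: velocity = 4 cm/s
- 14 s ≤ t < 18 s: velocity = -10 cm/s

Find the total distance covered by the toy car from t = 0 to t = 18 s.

108 cm

Distance (not displacement) is the total path length: add the absolute areas under v-t.
0–3 s: |6| × 3 = 18 cm
3–8 s: |-2| × 5 = 10 cm
8–12 s: |-8| × 4 = 32 cm
12–14 s: |4| × 2 = 8 cm
14–18 s: |-10| × 4 = 40 cm
Total distance = 108 cm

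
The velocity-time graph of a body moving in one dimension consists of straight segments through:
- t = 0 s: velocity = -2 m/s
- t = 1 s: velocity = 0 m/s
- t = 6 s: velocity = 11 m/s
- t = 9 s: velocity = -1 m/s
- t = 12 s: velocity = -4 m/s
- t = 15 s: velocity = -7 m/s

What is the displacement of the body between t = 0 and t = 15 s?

Net displacement equals the area under the velocity-time graph (areas below the axis count negative).
0–1 s: ½(-2 + 0)(1) = -1 m
1–6 s: ½(0 + 11)(5) = 27.5 m
6–9 s: ½(11 + -1)(3) = 15 m
9–12 s: ½(-1 + -4)(3) = -7.5 m
12–15 s: ½(-4 + -7)(3) = -16.5 m
Net displacement = 17.5 m

17.5 m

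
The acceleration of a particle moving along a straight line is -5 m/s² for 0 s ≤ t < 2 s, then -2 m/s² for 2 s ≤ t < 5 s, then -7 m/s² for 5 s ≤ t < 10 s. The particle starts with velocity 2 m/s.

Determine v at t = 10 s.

Δv equals the area under the a-t graph; then v = v₀ + Δv.
0–2 s: -5 × 2 = -10 m/s
2–5 s: -2 × 3 = -6 m/s
5–10 s: -7 × 5 = -35 m/s
Δv = -51 m/s, so v(10) = 2 + (-51) = -49 m/s.

-49 m/s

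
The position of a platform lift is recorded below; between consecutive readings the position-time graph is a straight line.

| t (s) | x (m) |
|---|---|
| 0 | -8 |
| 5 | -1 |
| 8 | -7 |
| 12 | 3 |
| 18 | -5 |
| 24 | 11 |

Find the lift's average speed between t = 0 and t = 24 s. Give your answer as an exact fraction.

47/24 m/s

Average speed = (total path length)/(elapsed time); on a piecewise-linear x-t graph the path length is Σ|Δx|.
0–5 s: |Δx| = |-1 − -8| = 7 m
5–8 s: |Δx| = |-7 − -1| = 6 m
8–12 s: |Δx| = |3 − -7| = 10 m
12–18 s: |Δx| = |-5 − 3| = 8 m
18–24 s: |Δx| = |11 − -5| = 16 m
Total path = 47 m; average speed = 47/24 = 47/24 m/s.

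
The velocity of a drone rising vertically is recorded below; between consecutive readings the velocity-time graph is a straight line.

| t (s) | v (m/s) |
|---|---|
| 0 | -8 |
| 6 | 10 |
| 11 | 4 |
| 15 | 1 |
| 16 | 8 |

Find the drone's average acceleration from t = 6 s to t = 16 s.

Average acceleration = Δv/Δt = (8 − 10)/(16 − 6) = -0.2 m/s².

-0.2 m/s²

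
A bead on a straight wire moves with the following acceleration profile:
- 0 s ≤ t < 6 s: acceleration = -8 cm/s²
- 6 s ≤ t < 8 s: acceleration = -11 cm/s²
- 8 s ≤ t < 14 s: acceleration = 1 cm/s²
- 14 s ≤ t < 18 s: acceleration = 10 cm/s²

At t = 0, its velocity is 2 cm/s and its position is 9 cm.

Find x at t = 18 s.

-795 cm

On each constant-a segment, Δv = aΔt and Δx = v₀Δt + ½aΔt²; chain segment to segment.
0–6 s: v starts 2 cm/s; Δx = 2·6 + ½·-8·6² = -132 cm; v ends -46 cm/s.
6–8 s: v starts -46 cm/s; Δx = -46·2 + ½·-11·2² = -114 cm; v ends -68 cm/s.
8–14 s: v starts -68 cm/s; Δx = -68·6 + ½·1·6² = -390 cm; v ends -62 cm/s.
14–18 s: v starts -62 cm/s; Δx = -62·4 + ½·10·4² = -168 cm; v ends -22 cm/s.
x(18) = 9 + Σ Δx = -795 cm.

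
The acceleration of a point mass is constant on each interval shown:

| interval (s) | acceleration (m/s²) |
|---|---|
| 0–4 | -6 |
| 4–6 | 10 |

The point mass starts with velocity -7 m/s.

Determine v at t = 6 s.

-11 m/s

Δv equals the area under the a-t graph; then v = v₀ + Δv.
0–4 s: -6 × 4 = -24 m/s
4–6 s: 10 × 2 = 20 m/s
Δv = -4 m/s, so v(6) = -7 + (-4) = -11 m/s.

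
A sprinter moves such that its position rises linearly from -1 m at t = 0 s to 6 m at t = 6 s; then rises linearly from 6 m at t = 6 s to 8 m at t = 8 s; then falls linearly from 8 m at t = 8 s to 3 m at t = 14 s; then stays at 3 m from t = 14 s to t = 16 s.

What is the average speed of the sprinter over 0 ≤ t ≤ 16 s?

Average speed = (total path length)/(elapsed time); on a piecewise-linear x-t graph the path length is Σ|Δx|.
0–6 s: |Δx| = |6 − -1| = 7 m
6–8 s: |Δx| = |8 − 6| = 2 m
8–14 s: |Δx| = |3 − 8| = 5 m
14–16 s: |Δx| = |3 − 3| = 0 m
Total path = 14 m; average speed = 14/16 = 0.875 m/s.

0.875 m/s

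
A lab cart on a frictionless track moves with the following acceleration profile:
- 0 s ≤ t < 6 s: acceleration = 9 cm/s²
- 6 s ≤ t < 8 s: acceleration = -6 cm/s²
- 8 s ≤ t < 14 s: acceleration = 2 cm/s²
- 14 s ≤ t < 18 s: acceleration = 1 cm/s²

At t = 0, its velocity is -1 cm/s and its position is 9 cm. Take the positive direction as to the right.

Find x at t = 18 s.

761 cm

On each constant-a segment, Δv = aΔt and Δx = v₀Δt + ½aΔt²; chain segment to segment.
0–6 s: v starts -1 cm/s; Δx = -1·6 + ½·9·6² = 156 cm; v ends 53 cm/s.
6–8 s: v starts 53 cm/s; Δx = 53·2 + ½·-6·2² = 94 cm; v ends 41 cm/s.
8–14 s: v starts 41 cm/s; Δx = 41·6 + ½·2·6² = 282 cm; v ends 53 cm/s.
14–18 s: v starts 53 cm/s; Δx = 53·4 + ½·1·4² = 220 cm; v ends 57 cm/s.
x(18) = 9 + Σ Δx = 761 cm.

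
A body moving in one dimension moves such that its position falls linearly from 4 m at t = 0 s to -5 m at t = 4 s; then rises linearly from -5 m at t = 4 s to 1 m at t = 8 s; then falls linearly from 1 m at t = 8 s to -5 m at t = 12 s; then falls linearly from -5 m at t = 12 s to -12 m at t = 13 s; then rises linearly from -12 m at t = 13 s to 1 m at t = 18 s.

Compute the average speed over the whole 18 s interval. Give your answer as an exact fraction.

41/18 m/s

Average speed = (total path length)/(elapsed time); on a piecewise-linear x-t graph the path length is Σ|Δx|.
0–4 s: |Δx| = |-5 − 4| = 9 m
4–8 s: |Δx| = |1 − -5| = 6 m
8–12 s: |Δx| = |-5 − 1| = 6 m
12–13 s: |Δx| = |-12 − -5| = 7 m
13–18 s: |Δx| = |1 − -12| = 13 m
Total path = 41 m; average speed = 41/18 = 41/18 m/s.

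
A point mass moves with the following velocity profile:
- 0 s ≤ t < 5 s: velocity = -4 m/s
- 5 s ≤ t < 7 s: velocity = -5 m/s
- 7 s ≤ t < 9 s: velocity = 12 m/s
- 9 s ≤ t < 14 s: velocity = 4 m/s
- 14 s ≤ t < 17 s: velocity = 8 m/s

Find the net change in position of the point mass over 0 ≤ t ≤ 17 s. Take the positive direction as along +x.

38 m

Net displacement equals the area under the velocity-time graph (areas below the axis count negative).
0–5 s: -4 × 5 = -20 m
5–7 s: -5 × 2 = -10 m
7–9 s: 12 × 2 = 24 m
9–14 s: 4 × 5 = 20 m
14–17 s: 8 × 3 = 24 m
Net displacement = 38 m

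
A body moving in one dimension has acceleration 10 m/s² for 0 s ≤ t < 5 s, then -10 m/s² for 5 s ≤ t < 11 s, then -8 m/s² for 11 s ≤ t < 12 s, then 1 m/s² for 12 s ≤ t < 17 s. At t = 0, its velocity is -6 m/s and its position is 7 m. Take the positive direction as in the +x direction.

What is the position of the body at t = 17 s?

58.5 m

On each constant-a segment, Δv = aΔt and Δx = v₀Δt + ½aΔt²; chain segment to segment.
0–5 s: v starts -6 m/s; Δx = -6·5 + ½·10·5² = 95 m; v ends 44 m/s.
5–11 s: v starts 44 m/s; Δx = 44·6 + ½·-10·6² = 84 m; v ends -16 m/s.
11–12 s: v starts -16 m/s; Δx = -16·1 + ½·-8·1² = -20 m; v ends -24 m/s.
12–17 s: v starts -24 m/s; Δx = -24·5 + ½·1·5² = -107.5 m; v ends -19 m/s.
x(17) = 7 + Σ Δx = 58.5 m.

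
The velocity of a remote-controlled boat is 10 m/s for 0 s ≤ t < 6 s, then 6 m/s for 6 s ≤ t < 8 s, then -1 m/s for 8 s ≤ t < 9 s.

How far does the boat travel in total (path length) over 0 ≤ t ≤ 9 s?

Total distance travelled is ∫|v| dt — sum the magnitudes of each area piece.
0–6 s: |10| × 6 = 60 m
6–8 s: |6| × 2 = 12 m
8–9 s: |-1| × 1 = 1 m
Total distance = 73 m

73 m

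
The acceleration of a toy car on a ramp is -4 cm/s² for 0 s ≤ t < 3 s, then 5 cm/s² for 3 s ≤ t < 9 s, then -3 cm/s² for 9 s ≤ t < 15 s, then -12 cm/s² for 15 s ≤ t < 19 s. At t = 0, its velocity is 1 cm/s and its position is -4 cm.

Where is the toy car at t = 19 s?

On each constant-a segment, Δv = aΔt and Δx = v₀Δt + ½aΔt²; chain segment to segment.
0–3 s: v starts 1 cm/s; Δx = 1·3 + ½·-4·3² = -15 cm; v ends -11 cm/s.
3–9 s: v starts -11 cm/s; Δx = -11·6 + ½·5·6² = 24 cm; v ends 19 cm/s.
9–15 s: v starts 19 cm/s; Δx = 19·6 + ½·-3·6² = 60 cm; v ends 1 cm/s.
15–19 s: v starts 1 cm/s; Δx = 1·4 + ½·-12·4² = -92 cm; v ends -47 cm/s.
x(19) = -4 + Σ Δx = -27 cm.

-27 cm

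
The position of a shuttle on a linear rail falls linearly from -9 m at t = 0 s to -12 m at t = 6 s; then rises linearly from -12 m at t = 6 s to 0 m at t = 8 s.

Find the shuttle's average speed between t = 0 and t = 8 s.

Average speed = (total path length)/(elapsed time); on a piecewise-linear x-t graph the path length is Σ|Δx|.
0–6 s: |Δx| = |-12 − -9| = 3 m
6–8 s: |Δx| = |0 − -12| = 12 m
Total path = 15 m; average speed = 15/8 = 1.875 m/s.

1.875 m/s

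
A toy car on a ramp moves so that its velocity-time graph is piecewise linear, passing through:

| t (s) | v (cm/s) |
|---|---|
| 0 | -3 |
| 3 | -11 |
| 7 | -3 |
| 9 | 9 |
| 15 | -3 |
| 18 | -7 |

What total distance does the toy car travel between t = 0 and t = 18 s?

94 cm

Total distance travelled is ∫|v| dt — sum the magnitudes of each area piece.
0–3 s: |½(-3 + -11)(3)| = 21 cm
3–7 s: |½(-11 + -3)(4)| = 28 cm
7–9 s: v = 0 at t = 7.5 s; triangle areas 0.75 + 6.75 = 7.5 cm
9–15 s: v = 0 at t = 13.5 s; triangle areas 20.25 + 2.25 = 22.5 cm
15–18 s: |½(-3 + -7)(3)| = 15 cm
Total distance = 94 cm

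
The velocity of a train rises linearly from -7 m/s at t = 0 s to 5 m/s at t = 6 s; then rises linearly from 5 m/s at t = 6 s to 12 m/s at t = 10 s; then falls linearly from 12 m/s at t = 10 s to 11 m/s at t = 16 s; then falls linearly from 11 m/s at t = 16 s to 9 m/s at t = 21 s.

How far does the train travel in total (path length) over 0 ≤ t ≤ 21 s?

Total distance travelled is ∫|v| dt — sum the magnitudes of each area piece.
0–6 s: v = 0 at t = 3.5 s; triangle areas 12.25 + 6.25 = 18.5 m
6–10 s: |½(5 + 12)(4)| = 34 m
10–16 s: |½(12 + 11)(6)| = 69 m
16–21 s: |½(11 + 9)(5)| = 50 m
Total distance = 171.5 m

171.5 m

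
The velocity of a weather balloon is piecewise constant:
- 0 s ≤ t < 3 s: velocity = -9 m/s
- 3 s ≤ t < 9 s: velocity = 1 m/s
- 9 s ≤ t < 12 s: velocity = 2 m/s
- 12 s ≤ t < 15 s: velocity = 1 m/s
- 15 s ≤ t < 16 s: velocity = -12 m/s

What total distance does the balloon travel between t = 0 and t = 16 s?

Total distance travelled is ∫|v| dt — sum the magnitudes of each area piece.
0–3 s: |-9| × 3 = 27 m
3–9 s: |1| × 6 = 6 m
9–12 s: |2| × 3 = 6 m
12–15 s: |1| × 3 = 3 m
15–16 s: |-12| × 1 = 12 m
Total distance = 54 m

54 m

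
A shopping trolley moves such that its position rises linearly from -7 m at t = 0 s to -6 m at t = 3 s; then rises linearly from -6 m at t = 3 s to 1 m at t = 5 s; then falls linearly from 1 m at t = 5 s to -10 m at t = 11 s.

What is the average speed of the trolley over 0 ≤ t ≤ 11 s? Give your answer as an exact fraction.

19/11 m/s

Average speed = (total path length)/(elapsed time); on a piecewise-linear x-t graph the path length is Σ|Δx|.
0–3 s: |Δx| = |-6 − -7| = 1 m
3–5 s: |Δx| = |1 − -6| = 7 m
5–11 s: |Δx| = |-10 − 1| = 11 m
Total path = 19 m; average speed = 19/11 = 19/11 m/s.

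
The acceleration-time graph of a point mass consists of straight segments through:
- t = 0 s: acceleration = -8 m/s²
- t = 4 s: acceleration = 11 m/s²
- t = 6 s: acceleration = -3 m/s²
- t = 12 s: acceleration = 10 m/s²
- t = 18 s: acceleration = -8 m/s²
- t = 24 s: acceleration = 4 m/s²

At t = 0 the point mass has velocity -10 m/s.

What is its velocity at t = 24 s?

19 m/s

Δv equals the area under the a-t graph; then v = v₀ + Δv.
0–4 s: ½(-8 + 11)(4) = 6 m/s
4–6 s: ½(11 + -3)(2) = 8 m/s
6–12 s: ½(-3 + 10)(6) = 21 m/s
12–18 s: ½(10 + -8)(6) = 6 m/s
18–24 s: ½(-8 + 4)(6) = -12 m/s
Δv = 29 m/s, so v(24) = -10 + (29) = 19 m/s.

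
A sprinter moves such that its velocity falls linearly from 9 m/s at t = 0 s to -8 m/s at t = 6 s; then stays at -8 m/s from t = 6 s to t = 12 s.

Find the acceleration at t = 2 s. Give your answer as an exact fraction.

-17/6 m/s²

Acceleration is the slope of the v-t graph on 0–6 s: (-8 − 9)/(6 − 0) = -17/6 m/s².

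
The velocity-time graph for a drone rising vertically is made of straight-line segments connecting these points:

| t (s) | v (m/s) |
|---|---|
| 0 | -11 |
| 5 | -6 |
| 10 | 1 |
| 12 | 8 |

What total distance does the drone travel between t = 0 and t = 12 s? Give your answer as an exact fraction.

Distance (not displacement) is the total path length: add the absolute areas under v-t.
0–5 s: |½(-11 + -6)(5)| = 42.5 m
5–10 s: v = 0 at t = 65/7 s; triangle areas 90/7 + 5/14 = 185/14 m
10–12 s: |½(1 + 8)(2)| = 9 m
Total distance = 453/7 m

453/7 m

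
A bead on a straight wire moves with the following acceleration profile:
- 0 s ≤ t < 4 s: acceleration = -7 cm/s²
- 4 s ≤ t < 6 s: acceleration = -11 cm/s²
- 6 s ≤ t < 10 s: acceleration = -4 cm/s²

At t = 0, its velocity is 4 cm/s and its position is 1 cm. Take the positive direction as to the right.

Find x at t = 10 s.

On each constant-a segment, Δv = aΔt and Δx = v₀Δt + ½aΔt²; chain segment to segment.
0–4 s: v starts 4 cm/s; Δx = 4·4 + ½·-7·4² = -40 cm; v ends -24 cm/s.
4–6 s: v starts -24 cm/s; Δx = -24·2 + ½·-11·2² = -70 cm; v ends -46 cm/s.
6–10 s: v starts -46 cm/s; Δx = -46·4 + ½·-4·4² = -216 cm; v ends -62 cm/s.
x(10) = 1 + Σ Δx = -325 cm.

-325 cm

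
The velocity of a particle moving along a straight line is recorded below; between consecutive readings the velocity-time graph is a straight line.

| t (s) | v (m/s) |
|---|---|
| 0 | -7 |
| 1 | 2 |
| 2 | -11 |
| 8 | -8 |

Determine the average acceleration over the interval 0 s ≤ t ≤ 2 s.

-2 m/s²

Average acceleration = Δv/Δt = (-11 − -7)/(2 − 0) = -2 m/s².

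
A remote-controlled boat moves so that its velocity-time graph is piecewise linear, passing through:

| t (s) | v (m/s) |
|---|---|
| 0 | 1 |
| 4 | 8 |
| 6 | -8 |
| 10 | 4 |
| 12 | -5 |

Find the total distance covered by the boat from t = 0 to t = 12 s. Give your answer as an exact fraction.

395/9 m

Distance (not displacement) is the total path length: add the absolute areas under v-t.
0–4 s: |½(1 + 8)(4)| = 18 m
4–6 s: v = 0 at t = 5 s; triangle areas 4 + 4 = 8 m
6–10 s: v = 0 at t = 26/3 s; triangle areas 32/3 + 8/3 = 40/3 m
10–12 s: v = 0 at t = 98/9 s; triangle areas 16/9 + 25/9 = 41/9 m
Total distance = 395/9 m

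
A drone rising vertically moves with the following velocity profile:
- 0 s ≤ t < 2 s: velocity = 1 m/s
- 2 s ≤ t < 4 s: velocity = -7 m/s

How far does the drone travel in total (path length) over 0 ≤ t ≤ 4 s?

Total distance travelled is ∫|v| dt — sum the magnitudes of each area piece.
0–2 s: |1| × 2 = 2 m
2–4 s: |-7| × 2 = 14 m
Total distance = 16 m

16 m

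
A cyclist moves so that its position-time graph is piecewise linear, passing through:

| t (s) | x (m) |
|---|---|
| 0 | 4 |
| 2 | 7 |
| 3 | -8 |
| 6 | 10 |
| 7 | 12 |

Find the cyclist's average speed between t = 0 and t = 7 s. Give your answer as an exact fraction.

38/7 m/s

Average speed = (total path length)/(elapsed time); on a piecewise-linear x-t graph the path length is Σ|Δx|.
0–2 s: |Δx| = |7 − 4| = 3 m
2–3 s: |Δx| = |-8 − 7| = 15 m
3–6 s: |Δx| = |10 − -8| = 18 m
6–7 s: |Δx| = |12 − 10| = 2 m
Total path = 38 m; average speed = 38/7 = 38/7 m/s.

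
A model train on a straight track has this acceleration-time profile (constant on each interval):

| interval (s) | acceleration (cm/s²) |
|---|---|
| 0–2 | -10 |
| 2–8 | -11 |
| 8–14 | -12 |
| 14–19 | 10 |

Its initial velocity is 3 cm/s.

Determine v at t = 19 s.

-105 cm/s

Δv equals the area under the a-t graph; then v = v₀ + Δv.
0–2 s: -10 × 2 = -20 cm/s
2–8 s: -11 × 6 = -66 cm/s
8–14 s: -12 × 6 = -72 cm/s
14–19 s: 10 × 5 = 50 cm/s
Δv = -108 cm/s, so v(19) = 3 + (-108) = -105 cm/s.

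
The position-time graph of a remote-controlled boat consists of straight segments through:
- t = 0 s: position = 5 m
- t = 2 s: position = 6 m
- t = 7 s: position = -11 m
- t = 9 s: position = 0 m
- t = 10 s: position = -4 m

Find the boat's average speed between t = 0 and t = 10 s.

3.3 m/s

Average speed = (total path length)/(elapsed time); on a piecewise-linear x-t graph the path length is Σ|Δx|.
0–2 s: |Δx| = |6 − 5| = 1 m
2–7 s: |Δx| = |-11 − 6| = 17 m
7–9 s: |Δx| = |0 − -11| = 11 m
9–10 s: |Δx| = |-4 − 0| = 4 m
Total path = 33 m; average speed = 33/10 = 3.3 m/s.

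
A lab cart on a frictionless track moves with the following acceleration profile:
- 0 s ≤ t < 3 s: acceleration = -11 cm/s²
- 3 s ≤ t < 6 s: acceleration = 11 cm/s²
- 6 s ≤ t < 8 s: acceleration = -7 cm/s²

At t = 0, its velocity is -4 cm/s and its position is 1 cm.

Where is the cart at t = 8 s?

-144 cm

On each constant-a segment, Δv = aΔt and Δx = v₀Δt + ½aΔt²; chain segment to segment.
0–3 s: v starts -4 cm/s; Δx = -4·3 + ½·-11·3² = -61.5 cm; v ends -37 cm/s.
3–6 s: v starts -37 cm/s; Δx = -37·3 + ½·11·3² = -61.5 cm; v ends -4 cm/s.
6–8 s: v starts -4 cm/s; Δx = -4·2 + ½·-7·2² = -22 cm; v ends -18 cm/s.
x(8) = 1 + Σ Δx = -144 cm.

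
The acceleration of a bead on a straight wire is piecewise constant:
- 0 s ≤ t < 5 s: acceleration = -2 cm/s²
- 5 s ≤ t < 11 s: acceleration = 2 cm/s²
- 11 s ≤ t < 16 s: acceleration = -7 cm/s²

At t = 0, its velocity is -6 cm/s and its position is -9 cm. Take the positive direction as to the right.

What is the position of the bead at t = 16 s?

On each constant-a segment, Δv = aΔt and Δx = v₀Δt + ½aΔt²; chain segment to segment.
0–5 s: v starts -6 cm/s; Δx = -6·5 + ½·-2·5² = -55 cm; v ends -16 cm/s.
5–11 s: v starts -16 cm/s; Δx = -16·6 + ½·2·6² = -60 cm; v ends -4 cm/s.
11–16 s: v starts -4 cm/s; Δx = -4·5 + ½·-7·5² = -107.5 cm; v ends -39 cm/s.
x(16) = -9 + Σ Δx = -231.5 cm.

-231.5 cm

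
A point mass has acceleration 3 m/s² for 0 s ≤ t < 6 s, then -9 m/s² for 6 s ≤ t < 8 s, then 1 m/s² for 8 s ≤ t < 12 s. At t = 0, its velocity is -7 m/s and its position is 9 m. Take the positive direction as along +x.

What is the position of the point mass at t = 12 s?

5 m

On each constant-a segment, Δv = aΔt and Δx = v₀Δt + ½aΔt²; chain segment to segment.
0–6 s: v starts -7 m/s; Δx = -7·6 + ½·3·6² = 12 m; v ends 11 m/s.
6–8 s: v starts 11 m/s; Δx = 11·2 + ½·-9·2² = 4 m; v ends -7 m/s.
8–12 s: v starts -7 m/s; Δx = -7·4 + ½·1·4² = -20 m; v ends -3 m/s.
x(12) = 9 + Σ Δx = 5 m.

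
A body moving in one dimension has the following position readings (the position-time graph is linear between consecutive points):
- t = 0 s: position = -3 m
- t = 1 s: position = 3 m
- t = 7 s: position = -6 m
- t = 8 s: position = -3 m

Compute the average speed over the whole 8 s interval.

2.25 m/s

Average speed = (total path length)/(elapsed time); on a piecewise-linear x-t graph the path length is Σ|Δx|.
0–1 s: |Δx| = |3 − -3| = 6 m
1–7 s: |Δx| = |-6 − 3| = 9 m
7–8 s: |Δx| = |-3 − -6| = 3 m
Total path = 18 m; average speed = 18/8 = 2.25 m/s.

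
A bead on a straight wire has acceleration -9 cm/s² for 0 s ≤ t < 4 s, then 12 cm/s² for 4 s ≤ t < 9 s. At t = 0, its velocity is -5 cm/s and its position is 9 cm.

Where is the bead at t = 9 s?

-138 cm

On each constant-a segment, Δv = aΔt and Δx = v₀Δt + ½aΔt²; chain segment to segment.
0–4 s: v starts -5 cm/s; Δx = -5·4 + ½·-9·4² = -92 cm; v ends -41 cm/s.
4–9 s: v starts -41 cm/s; Δx = -41·5 + ½·12·5² = -55 cm; v ends 19 cm/s.
x(9) = 9 + Σ Δx = -138 cm.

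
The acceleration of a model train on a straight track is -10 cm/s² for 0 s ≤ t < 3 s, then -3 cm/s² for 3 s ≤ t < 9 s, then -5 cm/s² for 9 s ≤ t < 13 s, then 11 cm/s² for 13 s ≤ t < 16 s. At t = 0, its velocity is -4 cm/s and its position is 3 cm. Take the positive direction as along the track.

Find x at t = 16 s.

-726.5 cm

On each constant-a segment, Δv = aΔt and Δx = v₀Δt + ½aΔt²; chain segment to segment.
0–3 s: v starts -4 cm/s; Δx = -4·3 + ½·-10·3² = -57 cm; v ends -34 cm/s.
3–9 s: v starts -34 cm/s; Δx = -34·6 + ½·-3·6² = -258 cm; v ends -52 cm/s.
9–13 s: v starts -52 cm/s; Δx = -52·4 + ½·-5·4² = -248 cm; v ends -72 cm/s.
13–16 s: v starts -72 cm/s; Δx = -72·3 + ½·11·3² = -166.5 cm; v ends -39 cm/s.
x(16) = 3 + Σ Δx = -726.5 cm.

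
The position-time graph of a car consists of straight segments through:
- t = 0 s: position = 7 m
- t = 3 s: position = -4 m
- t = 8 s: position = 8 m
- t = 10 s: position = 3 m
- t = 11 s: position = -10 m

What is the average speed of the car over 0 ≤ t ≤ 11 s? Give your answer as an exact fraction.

Average speed = (total path length)/(elapsed time); on a piecewise-linear x-t graph the path length is Σ|Δx|.
0–3 s: |Δx| = |-4 − 7| = 11 m
3–8 s: |Δx| = |8 − -4| = 12 m
8–10 s: |Δx| = |3 − 8| = 5 m
10–11 s: |Δx| = |-10 − 3| = 13 m
Total path = 41 m; average speed = 41/11 = 41/11 m/s.

41/11 m/s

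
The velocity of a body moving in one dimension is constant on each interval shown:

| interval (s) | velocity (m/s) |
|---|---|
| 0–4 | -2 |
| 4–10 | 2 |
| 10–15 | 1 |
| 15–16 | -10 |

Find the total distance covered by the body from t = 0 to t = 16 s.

35 m

Distance (not displacement) is the total path length: add the absolute areas under v-t.
0–4 s: |-2| × 4 = 8 m
4–10 s: |2| × 6 = 12 m
10–15 s: |1| × 5 = 5 m
15–16 s: |-10| × 1 = 10 m
Total distance = 35 m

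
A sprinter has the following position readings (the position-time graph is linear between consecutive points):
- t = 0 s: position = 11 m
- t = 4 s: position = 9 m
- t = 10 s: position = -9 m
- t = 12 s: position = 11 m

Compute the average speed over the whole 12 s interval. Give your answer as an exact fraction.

Average speed = (total path length)/(elapsed time); on a piecewise-linear x-t graph the path length is Σ|Δx|.
0–4 s: |Δx| = |9 − 11| = 2 m
4–10 s: |Δx| = |-9 − 9| = 18 m
10–12 s: |Δx| = |11 − -9| = 20 m
Total path = 40 m; average speed = 40/12 = 10/3 m/s.

10/3 m/s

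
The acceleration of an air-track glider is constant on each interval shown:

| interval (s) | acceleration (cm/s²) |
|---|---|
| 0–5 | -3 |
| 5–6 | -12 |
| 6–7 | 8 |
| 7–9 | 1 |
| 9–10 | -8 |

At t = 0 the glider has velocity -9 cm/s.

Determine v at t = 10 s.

Δv equals the area under the a-t graph; then v = v₀ + Δv.
0–5 s: -3 × 5 = -15 cm/s
5–6 s: -12 × 1 = -12 cm/s
6–7 s: 8 × 1 = 8 cm/s
7–9 s: 1 × 2 = 2 cm/s
9–10 s: -8 × 1 = -8 cm/s
Δv = -25 cm/s, so v(10) = -9 + (-25) = -34 cm/s.

-34 cm/s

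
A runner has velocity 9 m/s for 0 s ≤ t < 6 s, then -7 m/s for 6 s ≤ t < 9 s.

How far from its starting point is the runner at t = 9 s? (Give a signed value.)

Displacement is the signed area under the v-t curve.
0–6 s: 9 × 6 = 54 m
6–9 s: -7 × 3 = -21 m
Net displacement = 33 m

33 m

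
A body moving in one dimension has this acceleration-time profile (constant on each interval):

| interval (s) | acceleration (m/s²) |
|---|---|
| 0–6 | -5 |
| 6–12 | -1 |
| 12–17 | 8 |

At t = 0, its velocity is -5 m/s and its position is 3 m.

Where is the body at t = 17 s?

On each constant-a segment, Δv = aΔt and Δx = v₀Δt + ½aΔt²; chain segment to segment.
0–6 s: v starts -5 m/s; Δx = -5·6 + ½·-5·6² = -120 m; v ends -35 m/s.
6–12 s: v starts -35 m/s; Δx = -35·6 + ½·-1·6² = -228 m; v ends -41 m/s.
12–17 s: v starts -41 m/s; Δx = -41·5 + ½·8·5² = -105 m; v ends -1 m/s.
x(17) = 3 + Σ Δx = -450 m.

-450 m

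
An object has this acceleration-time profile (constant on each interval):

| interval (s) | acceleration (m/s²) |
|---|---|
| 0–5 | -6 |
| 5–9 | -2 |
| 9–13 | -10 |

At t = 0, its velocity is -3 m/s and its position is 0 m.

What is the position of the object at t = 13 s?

-482 m

On each constant-a segment, Δv = aΔt and Δx = v₀Δt + ½aΔt²; chain segment to segment.
0–5 s: v starts -3 m/s; Δx = -3·5 + ½·-6·5² = -90 m; v ends -33 m/s.
5–9 s: v starts -33 m/s; Δx = -33·4 + ½·-2·4² = -148 m; v ends -41 m/s.
9–13 s: v starts -41 m/s; Δx = -41·4 + ½·-10·4² = -244 m; v ends -81 m/s.
x(13) = 0 + Σ Δx = -482 m.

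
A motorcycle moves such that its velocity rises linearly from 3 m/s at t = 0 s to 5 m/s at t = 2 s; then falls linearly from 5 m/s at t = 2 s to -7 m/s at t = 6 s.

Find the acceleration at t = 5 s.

-3 m/s²

Acceleration is the slope of the v-t graph on 2–6 s: (-7 − 5)/(6 − 2) = -3 m/s².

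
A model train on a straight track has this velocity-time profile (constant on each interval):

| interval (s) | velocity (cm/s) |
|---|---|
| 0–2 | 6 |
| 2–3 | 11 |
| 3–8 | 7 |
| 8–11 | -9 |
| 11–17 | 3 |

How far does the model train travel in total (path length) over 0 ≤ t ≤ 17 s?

103 cm

Distance (not displacement) is the total path length: add the absolute areas under v-t.
0–2 s: |6| × 2 = 12 cm
2–3 s: |11| × 1 = 11 cm
3–8 s: |7| × 5 = 35 cm
8–11 s: |-9| × 3 = 27 cm
11–17 s: |3| × 6 = 18 cm
Total distance = 103 cm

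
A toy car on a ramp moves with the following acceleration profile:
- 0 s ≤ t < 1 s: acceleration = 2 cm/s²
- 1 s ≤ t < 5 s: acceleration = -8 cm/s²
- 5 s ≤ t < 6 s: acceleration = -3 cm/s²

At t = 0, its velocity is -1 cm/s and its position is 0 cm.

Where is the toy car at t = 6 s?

On each constant-a segment, Δv = aΔt and Δx = v₀Δt + ½aΔt²; chain segment to segment.
0–1 s: v starts -1 cm/s; Δx = -1·1 + ½·2·1² = 0 cm; v ends 1 cm/s.
1–5 s: v starts 1 cm/s; Δx = 1·4 + ½·-8·4² = -60 cm; v ends -31 cm/s.
5–6 s: v starts -31 cm/s; Δx = -31·1 + ½·-3·1² = -32.5 cm; v ends -34 cm/s.
x(6) = 0 + Σ Δx = -92.5 cm.

-92.5 cm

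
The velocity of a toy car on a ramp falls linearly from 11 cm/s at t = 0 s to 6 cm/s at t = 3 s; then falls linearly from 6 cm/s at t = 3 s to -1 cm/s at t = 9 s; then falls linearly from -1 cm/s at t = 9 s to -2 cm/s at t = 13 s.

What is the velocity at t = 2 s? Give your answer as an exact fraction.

On 0–3 s the graph is linear from 11 to 6 cm/s: v(2) = 11 + (6 − 11)·(2 − 0)/(3 − 0) = 23/3 cm/s.

23/3 cm/s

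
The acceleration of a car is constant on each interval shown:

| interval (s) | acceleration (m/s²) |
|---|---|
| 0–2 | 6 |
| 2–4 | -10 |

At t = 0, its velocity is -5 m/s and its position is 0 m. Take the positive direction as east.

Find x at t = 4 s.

-4 m

On each constant-a segment, Δv = aΔt and Δx = v₀Δt + ½aΔt²; chain segment to segment.
0–2 s: v starts -5 m/s; Δx = -5·2 + ½·6·2² = 2 m; v ends 7 m/s.
2–4 s: v starts 7 m/s; Δx = 7·2 + ½·-10·2² = -6 m; v ends -13 m/s.
x(4) = 0 + Σ Δx = -4 m.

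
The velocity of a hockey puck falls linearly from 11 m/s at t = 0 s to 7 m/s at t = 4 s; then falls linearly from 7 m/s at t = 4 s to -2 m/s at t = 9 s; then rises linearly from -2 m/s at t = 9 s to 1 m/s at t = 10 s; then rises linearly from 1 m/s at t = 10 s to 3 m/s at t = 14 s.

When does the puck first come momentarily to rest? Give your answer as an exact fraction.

v changes sign on 4–9 s (from 7 to -2); the graph is linear there, so v = 0 at t = 4 + (-7)·(9 − 4)/(-2 − 7) = 71/9 s.

t = 71/9 s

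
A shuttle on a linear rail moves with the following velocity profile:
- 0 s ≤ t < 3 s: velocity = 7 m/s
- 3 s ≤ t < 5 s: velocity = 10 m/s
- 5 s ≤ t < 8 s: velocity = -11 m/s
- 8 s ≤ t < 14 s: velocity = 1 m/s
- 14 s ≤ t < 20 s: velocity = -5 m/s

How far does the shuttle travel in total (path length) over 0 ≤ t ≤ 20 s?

Distance (not displacement) is the total path length: add the absolute areas under v-t.
0–3 s: |7| × 3 = 21 m
3–5 s: |10| × 2 = 20 m
5–8 s: |-11| × 3 = 33 m
8–14 s: |1| × 6 = 6 m
14–20 s: |-5| × 6 = 30 m
Total distance = 110 m

110 m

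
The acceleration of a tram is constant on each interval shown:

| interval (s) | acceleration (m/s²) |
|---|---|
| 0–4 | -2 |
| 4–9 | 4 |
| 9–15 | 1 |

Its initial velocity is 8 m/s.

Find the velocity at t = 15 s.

Δv equals the area under the a-t graph; then v = v₀ + Δv.
0–4 s: -2 × 4 = -8 m/s
4–9 s: 4 × 5 = 20 m/s
9–15 s: 1 × 6 = 6 m/s
Δv = 18 m/s, so v(15) = 8 + (18) = 26 m/s.

26 m/s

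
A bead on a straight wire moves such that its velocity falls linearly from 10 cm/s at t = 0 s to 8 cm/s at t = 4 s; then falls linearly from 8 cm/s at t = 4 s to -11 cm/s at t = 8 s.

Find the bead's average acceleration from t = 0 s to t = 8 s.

-2.625 cm/s²

Average acceleration = Δv/Δt = (-11 − 10)/(8 − 0) = -2.625 cm/s².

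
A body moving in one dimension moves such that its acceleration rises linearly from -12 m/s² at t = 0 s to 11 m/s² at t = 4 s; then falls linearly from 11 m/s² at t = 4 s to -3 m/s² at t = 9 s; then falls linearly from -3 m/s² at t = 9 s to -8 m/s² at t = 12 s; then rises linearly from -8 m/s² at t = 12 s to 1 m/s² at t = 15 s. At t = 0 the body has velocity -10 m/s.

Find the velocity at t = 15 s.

-19 m/s

Δv equals the area under the a-t graph; then v = v₀ + Δv.
0–4 s: ½(-12 + 11)(4) = -2 m/s
4–9 s: ½(11 + -3)(5) = 20 m/s
9–12 s: ½(-3 + -8)(3) = -16.5 m/s
12–15 s: ½(-8 + 1)(3) = -10.5 m/s
Δv = -9 m/s, so v(15) = -10 + (-9) = -19 m/s.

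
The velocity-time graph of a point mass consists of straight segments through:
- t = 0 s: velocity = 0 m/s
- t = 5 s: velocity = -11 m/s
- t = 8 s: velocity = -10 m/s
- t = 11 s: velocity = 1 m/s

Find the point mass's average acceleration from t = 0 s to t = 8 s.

-1.25 m/s²

Average acceleration = Δv/Δt = (-10 − 0)/(8 − 0) = -1.25 m/s².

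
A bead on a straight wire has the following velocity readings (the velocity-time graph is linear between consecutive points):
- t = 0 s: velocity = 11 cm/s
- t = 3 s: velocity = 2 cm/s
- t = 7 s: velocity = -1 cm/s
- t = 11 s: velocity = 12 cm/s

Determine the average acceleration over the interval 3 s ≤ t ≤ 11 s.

Average acceleration = Δv/Δt = (12 − 2)/(11 − 3) = 1.25 cm/s².

1.25 cm/s²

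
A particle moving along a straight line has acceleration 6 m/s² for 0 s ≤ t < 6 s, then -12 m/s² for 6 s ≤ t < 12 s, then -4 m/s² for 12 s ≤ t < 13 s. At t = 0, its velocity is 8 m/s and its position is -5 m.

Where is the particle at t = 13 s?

169 m

On each constant-a segment, Δv = aΔt and Δx = v₀Δt + ½aΔt²; chain segment to segment.
0–6 s: v starts 8 m/s; Δx = 8·6 + ½·6·6² = 156 m; v ends 44 m/s.
6–12 s: v starts 44 m/s; Δx = 44·6 + ½·-12·6² = 48 m; v ends -28 m/s.
12–13 s: v starts -28 m/s; Δx = -28·1 + ½·-4·1² = -30 m; v ends -32 m/s.
x(13) = -5 + Σ Δx = 169 m.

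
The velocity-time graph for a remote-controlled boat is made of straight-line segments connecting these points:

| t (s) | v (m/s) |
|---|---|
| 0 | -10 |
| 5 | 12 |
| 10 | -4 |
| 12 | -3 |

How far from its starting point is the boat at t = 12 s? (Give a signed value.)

18 m

Displacement is the signed area under the v-t curve.
0–5 s: ½(-10 + 12)(5) = 5 m
5–10 s: ½(12 + -4)(5) = 20 m
10–12 s: ½(-4 + -3)(2) = -7 m
Net displacement = 18 m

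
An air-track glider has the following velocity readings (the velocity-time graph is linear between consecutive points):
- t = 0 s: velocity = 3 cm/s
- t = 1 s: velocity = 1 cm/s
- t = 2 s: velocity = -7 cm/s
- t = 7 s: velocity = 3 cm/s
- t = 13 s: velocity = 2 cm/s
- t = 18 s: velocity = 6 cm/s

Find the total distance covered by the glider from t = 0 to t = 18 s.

54.625 cm

Distance (not displacement) is the total path length: add the absolute areas under v-t.
0–1 s: |½(3 + 1)(1)| = 2 cm
1–2 s: v = 0 at t = 1.125 s; triangle areas 0.0625 + 3.0625 = 3.125 cm
2–7 s: v = 0 at t = 5.5 s; triangle areas 12.25 + 2.25 = 14.5 cm
7–13 s: |½(3 + 2)(6)| = 15 cm
13–18 s: |½(2 + 6)(5)| = 20 cm
Total distance = 54.625 cm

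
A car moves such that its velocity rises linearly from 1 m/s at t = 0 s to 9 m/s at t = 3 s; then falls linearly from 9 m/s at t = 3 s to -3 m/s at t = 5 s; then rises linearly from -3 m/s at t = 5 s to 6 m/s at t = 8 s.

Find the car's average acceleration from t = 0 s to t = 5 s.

-0.8 m/s²

Average acceleration = Δv/Δt = (-3 − 1)/(5 − 0) = -0.8 m/s².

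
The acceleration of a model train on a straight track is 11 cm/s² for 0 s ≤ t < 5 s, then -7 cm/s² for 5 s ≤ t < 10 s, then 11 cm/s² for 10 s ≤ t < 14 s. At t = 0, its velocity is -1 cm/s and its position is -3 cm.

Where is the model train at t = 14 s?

476 cm

On each constant-a segment, Δv = aΔt and Δx = v₀Δt + ½aΔt²; chain segment to segment.
0–5 s: v starts -1 cm/s; Δx = -1·5 + ½·11·5² = 132.5 cm; v ends 54 cm/s.
5–10 s: v starts 54 cm/s; Δx = 54·5 + ½·-7·5² = 182.5 cm; v ends 19 cm/s.
10–14 s: v starts 19 cm/s; Δx = 19·4 + ½·11·4² = 164 cm; v ends 63 cm/s.
x(14) = -3 + Σ Δx = 476 cm.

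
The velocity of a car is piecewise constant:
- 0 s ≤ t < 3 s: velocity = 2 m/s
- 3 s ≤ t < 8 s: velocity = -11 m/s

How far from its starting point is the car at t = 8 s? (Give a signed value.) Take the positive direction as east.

Displacement is the signed area under the v-t curve.
0–3 s: 2 × 3 = 6 m
3–8 s: -11 × 5 = -55 m
Net displacement = -49 m

-49 m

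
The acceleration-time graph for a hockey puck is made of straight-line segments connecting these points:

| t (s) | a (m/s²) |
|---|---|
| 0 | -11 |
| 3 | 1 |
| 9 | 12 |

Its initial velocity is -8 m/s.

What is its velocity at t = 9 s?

Δv equals the area under the a-t graph; then v = v₀ + Δv.
0–3 s: ½(-11 + 1)(3) = -15 m/s
3–9 s: ½(1 + 12)(6) = 39 m/s
Δv = 24 m/s, so v(9) = -8 + (24) = 16 m/s.

16 m/s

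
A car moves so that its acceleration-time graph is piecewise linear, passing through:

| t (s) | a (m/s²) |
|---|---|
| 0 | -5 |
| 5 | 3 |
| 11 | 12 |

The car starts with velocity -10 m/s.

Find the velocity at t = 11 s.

30 m/s

Δv equals the area under the a-t graph; then v = v₀ + Δv.
0–5 s: ½(-5 + 3)(5) = -5 m/s
5–11 s: ½(3 + 12)(6) = 45 m/s
Δv = 40 m/s, so v(11) = -10 + (40) = 30 m/s.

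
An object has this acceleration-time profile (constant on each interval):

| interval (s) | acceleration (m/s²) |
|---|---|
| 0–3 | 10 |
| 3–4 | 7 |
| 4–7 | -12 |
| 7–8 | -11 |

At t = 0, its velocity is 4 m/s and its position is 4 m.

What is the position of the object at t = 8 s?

167 m

On each constant-a segment, Δv = aΔt and Δx = v₀Δt + ½aΔt²; chain segment to segment.
0–3 s: v starts 4 m/s; Δx = 4·3 + ½·10·3² = 57 m; v ends 34 m/s.
3–4 s: v starts 34 m/s; Δx = 34·1 + ½·7·1² = 37.5 m; v ends 41 m/s.
4–7 s: v starts 41 m/s; Δx = 41·3 + ½·-12·3² = 69 m; v ends 5 m/s.
7–8 s: v starts 5 m/s; Δx = 5·1 + ½·-11·1² = -0.5 m; v ends -6 m/s.
x(8) = 4 + Σ Δx = 167 m.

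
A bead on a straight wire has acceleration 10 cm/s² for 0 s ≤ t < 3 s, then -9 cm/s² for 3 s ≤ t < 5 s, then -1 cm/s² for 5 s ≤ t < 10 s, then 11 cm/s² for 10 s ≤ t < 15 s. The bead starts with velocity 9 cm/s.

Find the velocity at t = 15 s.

Δv equals the area under the a-t graph; then v = v₀ + Δv.
0–3 s: 10 × 3 = 30 cm/s
3–5 s: -9 × 2 = -18 cm/s
5–10 s: -1 × 5 = -5 cm/s
10–15 s: 11 × 5 = 55 cm/s
Δv = 62 cm/s, so v(15) = 9 + (62) = 71 cm/s.

71 cm/s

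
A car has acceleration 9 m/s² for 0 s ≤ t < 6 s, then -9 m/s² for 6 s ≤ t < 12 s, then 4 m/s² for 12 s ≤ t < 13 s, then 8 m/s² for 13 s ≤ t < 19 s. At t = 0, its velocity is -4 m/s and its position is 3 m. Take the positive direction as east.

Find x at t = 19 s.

On each constant-a segment, Δv = aΔt and Δx = v₀Δt + ½aΔt²; chain segment to segment.
0–6 s: v starts -4 m/s; Δx = -4·6 + ½·9·6² = 138 m; v ends 50 m/s.
6–12 s: v starts 50 m/s; Δx = 50·6 + ½·-9·6² = 138 m; v ends -4 m/s.
12–13 s: v starts -4 m/s; Δx = -4·1 + ½·4·1² = -2 m; v ends 0 m/s.
13–19 s: v starts 0 m/s; Δx = 0·6 + ½·8·6² = 144 m; v ends 48 m/s.
x(19) = 3 + Σ Δx = 421 m.

421 m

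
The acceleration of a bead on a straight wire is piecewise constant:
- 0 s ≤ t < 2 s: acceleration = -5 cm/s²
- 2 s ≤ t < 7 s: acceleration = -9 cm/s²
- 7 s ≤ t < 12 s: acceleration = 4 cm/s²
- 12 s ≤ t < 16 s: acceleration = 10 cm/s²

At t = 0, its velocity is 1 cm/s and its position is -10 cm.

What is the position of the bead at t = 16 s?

On each constant-a segment, Δv = aΔt and Δx = v₀Δt + ½aΔt²; chain segment to segment.
0–2 s: v starts 1 cm/s; Δx = 1·2 + ½·-5·2² = -8 cm; v ends -9 cm/s.
2–7 s: v starts -9 cm/s; Δx = -9·5 + ½·-9·5² = -157.5 cm; v ends -54 cm/s.
7–12 s: v starts -54 cm/s; Δx = -54·5 + ½·4·5² = -220 cm; v ends -34 cm/s.
12–16 s: v starts -34 cm/s; Δx = -34·4 + ½·10·4² = -56 cm; v ends 6 cm/s.
x(16) = -10 + Σ Δx = -451.5 cm.

-451.5 cm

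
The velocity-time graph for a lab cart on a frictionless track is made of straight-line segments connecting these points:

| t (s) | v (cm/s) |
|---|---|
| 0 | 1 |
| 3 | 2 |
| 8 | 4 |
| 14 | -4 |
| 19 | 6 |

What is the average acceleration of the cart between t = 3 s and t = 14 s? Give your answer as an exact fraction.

-6/11 cm/s²

Average acceleration = Δv/Δt = (-4 − 2)/(14 − 3) = -6/11 cm/s².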